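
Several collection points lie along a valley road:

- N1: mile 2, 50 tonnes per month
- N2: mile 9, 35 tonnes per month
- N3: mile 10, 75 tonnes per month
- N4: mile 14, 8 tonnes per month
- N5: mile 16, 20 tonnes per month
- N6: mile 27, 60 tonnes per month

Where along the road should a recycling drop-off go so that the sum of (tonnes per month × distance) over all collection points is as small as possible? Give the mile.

x = 10

For a sum of weighted absolute distances on a line, the optimum is the weighted median (not the mean). Total weight W = 248; half-weight = 124.
Sort by position and accumulate weight:
  mile 2 (N1, w=50) → cum 50
  mile 9 (N2, w=35) → cum 85
  mile 10 (N3, w=75) → cum 160  ≥ 124 → median here
  mile 14 (N4, w=8) → cum 168
  mile 16 (N5, w=20) → cum 188
  mile 27 (N6, w=60) → cum 248
Optimal location: mile 10.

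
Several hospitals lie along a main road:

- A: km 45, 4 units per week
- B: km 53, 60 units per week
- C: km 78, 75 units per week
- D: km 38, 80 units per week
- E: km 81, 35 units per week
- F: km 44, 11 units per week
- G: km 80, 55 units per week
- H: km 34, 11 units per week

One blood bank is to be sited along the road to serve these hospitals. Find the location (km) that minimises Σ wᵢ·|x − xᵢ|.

x = 53

For a sum of weighted absolute distances on a line, the optimum is the weighted median (not the mean). Total weight W = 331; half-weight = 165.5.
Sort by position and accumulate weight:
  km 34 (H, w=11) → cum 11
  km 38 (D, w=80) → cum 91
  km 44 (F, w=11) → cum 102
  km 45 (A, w=4) → cum 106
  km 53 (B, w=60) → cum 166  ≥ 165.5 → median here
  km 78 (C, w=75) → cum 241
  km 80 (G, w=55) → cum 296
  km 81 (E, w=35) → cum 331
Optimal location: km 53.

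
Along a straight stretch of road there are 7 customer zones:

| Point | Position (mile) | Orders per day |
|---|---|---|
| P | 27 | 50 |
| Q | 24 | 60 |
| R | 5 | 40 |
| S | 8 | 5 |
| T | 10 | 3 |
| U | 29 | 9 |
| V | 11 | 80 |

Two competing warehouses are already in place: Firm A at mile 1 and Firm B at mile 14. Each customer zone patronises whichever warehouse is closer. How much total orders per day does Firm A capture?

40

The indifferent point is the midpoint (1+14)/2 = 7.5; customer zones left of it (closer to Firm A at 1) go to Firm A, those right go to Firm B.
  R at 5 (w=40) → Firm A
  S at 8 (w=5) → Firm B
  T at 10 (w=3) → Firm B
  V at 11 (w=80) → Firm B
  Q at 24 (w=60) → Firm B
  P at 27 (w=50) → Firm B
  U at 29 (w=9) → Firm B
Firm A captures 40; Firm B captures 207.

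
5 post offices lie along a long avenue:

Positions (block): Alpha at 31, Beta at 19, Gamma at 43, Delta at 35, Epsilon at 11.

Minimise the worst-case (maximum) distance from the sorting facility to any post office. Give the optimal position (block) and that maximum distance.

The 1-center on a line is the midpoint of the two extreme points: leftmost at 11, rightmost at 43.
Optimal location = (11 + 43)/2 = 27; maximum distance = (43 − 11)/2 = 16.

location 27, max distance 16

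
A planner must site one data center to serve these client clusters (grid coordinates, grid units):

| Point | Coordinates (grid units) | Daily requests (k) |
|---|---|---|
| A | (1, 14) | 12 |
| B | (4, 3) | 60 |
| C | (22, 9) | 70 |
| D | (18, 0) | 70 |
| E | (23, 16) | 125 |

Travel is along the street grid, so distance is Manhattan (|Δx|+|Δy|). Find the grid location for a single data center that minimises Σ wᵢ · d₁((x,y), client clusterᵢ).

(22, 9)

Manhattan distance separates: Σwᵢ(|x−xᵢ|+|y−yᵢ|) = Σwᵢ|x−xᵢ| + Σwᵢ|y−yᵢ|, so x and y are optimised independently as 1-D weighted medians.
Total weight W = 337; half = 168.5.
x-coordinate, sorted with cumulative weight:
  x=1 (A, w=12) cum 12
  x=4 (B, w=60) cum 72
  x=18 (D, w=70) cum 142
  x=22 (C, w=70) cum 212  ← median
  x=23 (E, w=125) cum 337
⇒ x* = 22
y-coordinate, sorted with cumulative weight:
  y=0 (D, w=70) cum 70
  y=3 (B, w=60) cum 130
  y=9 (C, w=70) cum 200  ← median
  y=14 (A, w=12) cum 212
  y=16 (E, w=125) cum 337
⇒ y* = 9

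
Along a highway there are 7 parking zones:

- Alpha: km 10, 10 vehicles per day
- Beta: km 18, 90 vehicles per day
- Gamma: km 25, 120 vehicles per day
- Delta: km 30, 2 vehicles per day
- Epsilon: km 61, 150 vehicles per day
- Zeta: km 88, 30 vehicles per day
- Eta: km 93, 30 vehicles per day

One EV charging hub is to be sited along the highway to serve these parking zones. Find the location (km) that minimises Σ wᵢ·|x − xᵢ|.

x = 25

For a sum of weighted absolute distances on a line, the optimum is the weighted median (not the mean). Total weight W = 432; half-weight = 216.
Sort by position and accumulate weight:
  km 10 (Alpha, w=10) → cum 10
  km 18 (Beta, w=90) → cum 100
  km 25 (Gamma, w=120) → cum 220  ≥ 216 → median here
  km 30 (Delta, w=2) → cum 222
  km 61 (Epsilon, w=150) → cum 372
  km 88 (Zeta, w=30) → cum 402
  km 93 (Eta, w=30) → cum 432
Optimal location: km 25.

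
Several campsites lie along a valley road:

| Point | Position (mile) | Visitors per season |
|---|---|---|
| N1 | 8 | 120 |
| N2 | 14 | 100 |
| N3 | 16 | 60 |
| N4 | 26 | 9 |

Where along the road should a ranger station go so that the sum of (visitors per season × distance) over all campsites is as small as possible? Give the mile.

For a sum of weighted absolute distances on a line, the optimum is the weighted median (not the mean). Total weight W = 289; half-weight = 144.5.
Sort by position and accumulate weight:
  mile 8 (N1, w=120) → cum 120
  mile 14 (N2, w=100) → cum 220  ≥ 144.5 → median here
  mile 16 (N3, w=60) → cum 280
  mile 26 (N4, w=9) → cum 289
Optimal location: mile 14.

x = 14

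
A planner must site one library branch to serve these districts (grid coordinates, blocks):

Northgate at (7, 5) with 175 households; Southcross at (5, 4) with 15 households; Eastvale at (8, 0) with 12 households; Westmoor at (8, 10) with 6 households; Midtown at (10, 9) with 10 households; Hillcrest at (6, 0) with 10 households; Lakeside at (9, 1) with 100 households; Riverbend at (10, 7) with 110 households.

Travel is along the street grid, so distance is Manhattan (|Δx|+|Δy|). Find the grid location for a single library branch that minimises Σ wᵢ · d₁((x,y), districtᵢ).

(9, 5)

Manhattan distance separates: Σwᵢ(|x−xᵢ|+|y−yᵢ|) = Σwᵢ|x−xᵢ| + Σwᵢ|y−yᵢ|, so x and y are optimised independently as 1-D weighted medians.
Total weight W = 438; half = 219.
x-coordinate, sorted with cumulative weight:
  x=5 (Southcross, w=15) cum 15
  x=6 (Hillcrest, w=10) cum 25
  x=7 (Northgate, w=175) cum 200
  x=8 (Eastvale, w=12) cum 212
  x=8 (Westmoor, w=6) cum 218
  x=9 (Lakeside, w=100) cum 318  ← median
  x=10 (Midtown, w=10) cum 328
  x=10 (Riverbend, w=110) cum 438
⇒ x* = 9
y-coordinate, sorted with cumulative weight:
  y=0 (Eastvale, w=12) cum 12
  y=0 (Hillcrest, w=10) cum 22
  y=1 (Lakeside, w=100) cum 122
  y=4 (Southcross, w=15) cum 137
  y=5 (Northgate, w=175) cum 312  ← median
  y=7 (Riverbend, w=110) cum 422
  y=9 (Midtown, w=10) cum 432
  y=10 (Westmoor, w=6) cum 438
⇒ y* = 5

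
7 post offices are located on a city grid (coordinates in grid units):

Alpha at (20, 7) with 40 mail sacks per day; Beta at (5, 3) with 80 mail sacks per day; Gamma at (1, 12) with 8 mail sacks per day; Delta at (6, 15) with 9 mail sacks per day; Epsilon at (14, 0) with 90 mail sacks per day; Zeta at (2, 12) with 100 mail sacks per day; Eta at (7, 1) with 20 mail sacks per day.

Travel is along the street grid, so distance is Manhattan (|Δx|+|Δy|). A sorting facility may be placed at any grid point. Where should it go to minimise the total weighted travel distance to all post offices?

Manhattan distance separates: Σwᵢ(|x−xᵢ|+|y−yᵢ|) = Σwᵢ|x−xᵢ| + Σwᵢ|y−yᵢ|, so x and y are optimised independently as 1-D weighted medians.
Total weight W = 347; half = 173.5.
x-coordinate, sorted with cumulative weight:
  x=1 (Gamma, w=8) cum 8
  x=2 (Zeta, w=100) cum 108
  x=5 (Beta, w=80) cum 188  ← median
  x=6 (Delta, w=9) cum 197
  x=7 (Eta, w=20) cum 217
  x=14 (Epsilon, w=90) cum 307
  x=20 (Alpha, w=40) cum 347
⇒ x* = 5
y-coordinate, sorted with cumulative weight:
  y=0 (Epsilon, w=90) cum 90
  y=1 (Eta, w=20) cum 110
  y=3 (Beta, w=80) cum 190  ← median
  y=7 (Alpha, w=40) cum 230
  y=12 (Gamma, w=8) cum 238
  y=12 (Zeta, w=100) cum 338
  y=15 (Delta, w=9) cum 347
⇒ y* = 3

(5, 3)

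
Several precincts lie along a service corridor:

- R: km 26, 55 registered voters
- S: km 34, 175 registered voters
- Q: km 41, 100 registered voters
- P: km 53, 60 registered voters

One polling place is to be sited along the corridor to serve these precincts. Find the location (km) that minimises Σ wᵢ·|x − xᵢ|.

x = 34

For a sum of weighted absolute distances on a line, the optimum is the weighted median (not the mean). Total weight W = 390; half-weight = 195.
Sort by position and accumulate weight:
  km 26 (R, w=55) → cum 55
  km 34 (S, w=175) → cum 230  ≥ 195 → median here
  km 41 (Q, w=100) → cum 330
  km 53 (P, w=60) → cum 390
Optimal location: km 34.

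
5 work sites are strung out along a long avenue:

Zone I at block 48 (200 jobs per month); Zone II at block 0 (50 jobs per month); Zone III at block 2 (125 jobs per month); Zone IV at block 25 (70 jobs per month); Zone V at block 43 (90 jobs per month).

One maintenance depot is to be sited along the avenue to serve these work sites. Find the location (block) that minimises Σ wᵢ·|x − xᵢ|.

For a sum of weighted absolute distances on a line, the optimum is the weighted median (not the mean). Total weight W = 535; half-weight = 267.5.
Sort by position and accumulate weight:
  block 0 (Zone II, w=50) → cum 50
  block 2 (Zone III, w=125) → cum 175
  block 25 (Zone IV, w=70) → cum 245
  block 43 (Zone V, w=90) → cum 335  ≥ 267.5 → median here
  block 48 (Zone I, w=200) → cum 535
Optimal location: block 43.

x = 43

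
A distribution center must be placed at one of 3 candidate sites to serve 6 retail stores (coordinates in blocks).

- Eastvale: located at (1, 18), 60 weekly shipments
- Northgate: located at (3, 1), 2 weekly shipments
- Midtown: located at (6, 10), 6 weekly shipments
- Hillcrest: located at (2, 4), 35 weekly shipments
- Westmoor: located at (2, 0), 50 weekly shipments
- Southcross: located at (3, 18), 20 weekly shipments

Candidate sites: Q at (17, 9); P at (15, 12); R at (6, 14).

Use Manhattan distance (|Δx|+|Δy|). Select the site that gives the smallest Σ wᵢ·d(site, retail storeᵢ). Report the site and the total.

R, total 2126 blocks

Total weighted distance at each candidate:
  Q (17, 9): total = 3976
  P (15, 12): total = 3657
  R (6, 14): total = 2126
Minimum is at R with total 2126 blocks.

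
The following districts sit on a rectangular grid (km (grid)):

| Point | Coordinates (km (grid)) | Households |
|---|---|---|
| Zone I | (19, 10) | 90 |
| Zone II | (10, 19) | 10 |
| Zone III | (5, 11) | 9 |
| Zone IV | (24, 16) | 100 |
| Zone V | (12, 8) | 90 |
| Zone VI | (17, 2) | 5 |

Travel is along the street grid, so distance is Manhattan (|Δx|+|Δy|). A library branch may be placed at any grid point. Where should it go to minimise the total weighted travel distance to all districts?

Manhattan distance separates: Σwᵢ(|x−xᵢ|+|y−yᵢ|) = Σwᵢ|x−xᵢ| + Σwᵢ|y−yᵢ|, so x and y are optimised independently as 1-D weighted medians.
Total weight W = 304; half = 152.
x-coordinate, sorted with cumulative weight:
  x=5 (Zone III, w=9) cum 9
  x=10 (Zone II, w=10) cum 19
  x=12 (Zone V, w=90) cum 109
  x=17 (Zone VI, w=5) cum 114
  x=19 (Zone I, w=90) cum 204  ← median
  x=24 (Zone IV, w=100) cum 304
⇒ x* = 19
y-coordinate, sorted with cumulative weight:
  y=2 (Zone VI, w=5) cum 5
  y=8 (Zone V, w=90) cum 95
  y=10 (Zone I, w=90) cum 185  ← median
  y=11 (Zone III, w=9) cum 194
  y=16 (Zone IV, w=100) cum 294
  y=19 (Zone II, w=10) cum 304
⇒ y* = 10

(19, 10)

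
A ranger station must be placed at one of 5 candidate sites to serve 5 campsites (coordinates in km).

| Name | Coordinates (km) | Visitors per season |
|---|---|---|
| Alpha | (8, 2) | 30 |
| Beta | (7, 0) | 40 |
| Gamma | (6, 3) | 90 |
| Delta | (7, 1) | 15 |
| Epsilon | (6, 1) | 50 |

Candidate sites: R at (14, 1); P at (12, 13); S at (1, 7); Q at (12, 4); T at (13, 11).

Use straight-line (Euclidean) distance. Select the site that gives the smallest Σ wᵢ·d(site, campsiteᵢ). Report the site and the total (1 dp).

Total weighted distance at each candidate:
  R (14, 1): total = 1712.5
  P (12, 13): total = 2823.7
  S (1, 7): total = 1720.9
  Q (12, 4): total = 1360.6
  T (13, 11): total = 2552.0
Minimum is at Q with total 1360.6 km.

Q, total 1360.6 km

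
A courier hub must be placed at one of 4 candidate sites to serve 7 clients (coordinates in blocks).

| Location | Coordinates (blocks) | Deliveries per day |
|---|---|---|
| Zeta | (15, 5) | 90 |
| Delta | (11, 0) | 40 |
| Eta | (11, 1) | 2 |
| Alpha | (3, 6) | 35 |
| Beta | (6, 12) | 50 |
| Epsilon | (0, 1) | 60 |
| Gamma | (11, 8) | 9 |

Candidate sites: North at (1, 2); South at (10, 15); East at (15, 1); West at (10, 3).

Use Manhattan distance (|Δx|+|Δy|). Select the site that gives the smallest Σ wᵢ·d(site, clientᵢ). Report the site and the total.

West, total 2570 blocks

Total weighted distance at each candidate:
  North (1, 2): total = 3256
  South (10, 15): total = 4442
  East (15, 1): total = 3162
  West (10, 3): total = 2570
Minimum is at West with total 2570 blocks.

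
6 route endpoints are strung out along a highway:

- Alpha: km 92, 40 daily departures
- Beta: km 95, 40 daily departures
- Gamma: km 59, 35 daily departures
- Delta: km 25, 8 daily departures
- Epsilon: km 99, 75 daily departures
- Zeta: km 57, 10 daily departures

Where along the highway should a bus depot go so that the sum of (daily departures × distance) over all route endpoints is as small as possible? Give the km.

For a sum of weighted absolute distances on a line, the optimum is the weighted median (not the mean). Total weight W = 208; half-weight = 104.
Sort by position and accumulate weight:
  km 25 (Delta, w=8) → cum 8
  km 57 (Zeta, w=10) → cum 18
  km 59 (Gamma, w=35) → cum 53
  km 92 (Alpha, w=40) → cum 93
  km 95 (Beta, w=40) → cum 133  ≥ 104 → median here
  km 99 (Epsilon, w=75) → cum 208
Optimal location: km 95.

x = 95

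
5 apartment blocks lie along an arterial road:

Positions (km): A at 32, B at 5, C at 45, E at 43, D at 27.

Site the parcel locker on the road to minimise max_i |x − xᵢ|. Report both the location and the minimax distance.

The 1-center on a line is the midpoint of the two extreme points: leftmost at 5, rightmost at 45.
Optimal location = (5 + 45)/2 = 25; maximum distance = (45 − 5)/2 = 20.

location 25, max distance 20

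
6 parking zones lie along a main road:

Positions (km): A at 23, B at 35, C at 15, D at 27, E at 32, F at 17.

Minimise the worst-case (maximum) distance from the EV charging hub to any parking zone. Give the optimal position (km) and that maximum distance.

The 1-center on a line is the midpoint of the two extreme points: leftmost at 15, rightmost at 35.
Optimal location = (15 + 35)/2 = 25; maximum distance = (35 − 15)/2 = 10.

location 25, max distance 10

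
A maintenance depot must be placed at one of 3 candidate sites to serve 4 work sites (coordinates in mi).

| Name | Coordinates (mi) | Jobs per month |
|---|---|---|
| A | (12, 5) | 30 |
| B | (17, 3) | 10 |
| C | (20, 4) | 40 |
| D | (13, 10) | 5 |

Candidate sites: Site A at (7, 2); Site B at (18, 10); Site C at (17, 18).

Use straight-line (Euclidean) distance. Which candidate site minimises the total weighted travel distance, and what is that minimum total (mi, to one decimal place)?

Site B, total 583.0 mi

Total weighted distance at each candidate:
  Site A (7, 2): total = 851.5
  Site B (18, 10): total = 583.0
  Site C (17, 18): total = 1185.3
Minimum is at Site B with total 583.0 mi.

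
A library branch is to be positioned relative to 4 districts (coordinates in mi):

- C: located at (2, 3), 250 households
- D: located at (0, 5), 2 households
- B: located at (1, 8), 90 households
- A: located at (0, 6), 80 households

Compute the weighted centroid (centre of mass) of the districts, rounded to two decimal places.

The minimiser of Σwᵢ‖p−pᵢ‖² is the weighted centroid p* = (Σwᵢpᵢ)/(Σwᵢ).
Σwᵢ = 422.
Σwᵢxᵢ = 250·2 + 2·0 + 90·1 + 80·0 = 590.
Σwᵢyᵢ = 250·3 + 2·5 + 90·8 + 80·6 = 1960.
x* = 590/422 = 1.40, y* = 1960/422 = 4.64.

(1.40, 4.64)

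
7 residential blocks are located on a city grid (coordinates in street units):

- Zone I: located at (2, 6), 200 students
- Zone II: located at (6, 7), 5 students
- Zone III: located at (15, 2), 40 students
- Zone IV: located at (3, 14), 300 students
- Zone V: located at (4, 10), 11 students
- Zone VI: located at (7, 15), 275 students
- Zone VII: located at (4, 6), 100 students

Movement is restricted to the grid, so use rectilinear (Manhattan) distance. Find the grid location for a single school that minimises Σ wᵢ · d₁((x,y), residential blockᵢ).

(3, 14)

Manhattan distance separates: Σwᵢ(|x−xᵢ|+|y−yᵢ|) = Σwᵢ|x−xᵢ| + Σwᵢ|y−yᵢ|, so x and y are optimised independently as 1-D weighted medians.
Total weight W = 931; half = 465.5.
x-coordinate, sorted with cumulative weight:
  x=2 (Zone I, w=200) cum 200
  x=3 (Zone IV, w=300) cum 500  ← median
  x=4 (Zone V, w=11) cum 511
  x=4 (Zone VII, w=100) cum 611
  x=6 (Zone II, w=5) cum 616
  x=7 (Zone VI, w=275) cum 891
  x=15 (Zone III, w=40) cum 931
⇒ x* = 3
y-coordinate, sorted with cumulative weight:
  y=2 (Zone III, w=40) cum 40
  y=6 (Zone I, w=200) cum 240
  y=6 (Zone VII, w=100) cum 340
  y=7 (Zone II, w=5) cum 345
  y=10 (Zone V, w=11) cum 356
  y=14 (Zone IV, w=300) cum 656  ← median
  y=15 (Zone VI, w=275) cum 931
⇒ y* = 14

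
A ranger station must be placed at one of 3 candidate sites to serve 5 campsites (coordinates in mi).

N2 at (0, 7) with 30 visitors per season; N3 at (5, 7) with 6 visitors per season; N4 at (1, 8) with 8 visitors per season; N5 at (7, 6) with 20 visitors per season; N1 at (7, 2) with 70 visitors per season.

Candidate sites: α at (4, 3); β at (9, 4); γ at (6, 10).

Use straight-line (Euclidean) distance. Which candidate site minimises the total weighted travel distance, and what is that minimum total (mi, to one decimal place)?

Total weighted distance at each candidate:
  α (4, 3): total = 547.3
  β (9, 4): total = 640.7
  γ (6, 10): total = 910.1
Minimum is at α with total 547.3 mi.

α, total 547.3 mi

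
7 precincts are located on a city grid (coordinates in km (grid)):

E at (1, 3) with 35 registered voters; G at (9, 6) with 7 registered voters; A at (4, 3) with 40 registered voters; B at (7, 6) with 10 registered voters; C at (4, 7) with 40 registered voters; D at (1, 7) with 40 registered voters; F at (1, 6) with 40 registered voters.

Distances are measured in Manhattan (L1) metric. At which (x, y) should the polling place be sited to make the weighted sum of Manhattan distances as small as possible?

(1, 6)

Manhattan distance separates: Σwᵢ(|x−xᵢ|+|y−yᵢ|) = Σwᵢ|x−xᵢ| + Σwᵢ|y−yᵢ|, so x and y are optimised independently as 1-D weighted medians.
Total weight W = 212; half = 106.
x-coordinate, sorted with cumulative weight:
  x=1 (E, w=35) cum 35
  x=1 (D, w=40) cum 75
  x=1 (F, w=40) cum 115  ← median
  x=4 (A, w=40) cum 155
  x=4 (C, w=40) cum 195
  x=7 (B, w=10) cum 205
  x=9 (G, w=7) cum 212
⇒ x* = 1
y-coordinate, sorted with cumulative weight:
  y=3 (E, w=35) cum 35
  y=3 (A, w=40) cum 75
  y=6 (G, w=7) cum 82
  y=6 (B, w=10) cum 92
  y=6 (F, w=40) cum 132  ← median
  y=7 (C, w=40) cum 172
  y=7 (D, w=40) cum 212
⇒ y* = 6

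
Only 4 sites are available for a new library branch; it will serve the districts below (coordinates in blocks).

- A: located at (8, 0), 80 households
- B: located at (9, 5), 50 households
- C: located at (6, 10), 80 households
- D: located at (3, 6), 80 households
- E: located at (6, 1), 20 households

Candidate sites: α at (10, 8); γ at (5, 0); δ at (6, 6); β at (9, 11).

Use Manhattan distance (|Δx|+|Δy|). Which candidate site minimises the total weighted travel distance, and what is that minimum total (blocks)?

Total weighted distance at each candidate:
  α (10, 8): total = 2420
  γ (5, 0): total = 2250
  δ (6, 6): total = 1500
  β (9, 11): total = 2720
Minimum is at δ with total 1500 blocks.

δ, total 1500 blocks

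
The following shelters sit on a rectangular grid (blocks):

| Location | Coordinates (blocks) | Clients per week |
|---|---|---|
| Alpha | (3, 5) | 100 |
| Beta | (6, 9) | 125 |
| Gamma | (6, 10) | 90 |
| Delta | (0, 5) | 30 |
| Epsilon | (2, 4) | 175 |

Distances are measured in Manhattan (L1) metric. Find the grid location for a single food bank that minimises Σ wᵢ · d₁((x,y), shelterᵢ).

Manhattan distance separates: Σwᵢ(|x−xᵢ|+|y−yᵢ|) = Σwᵢ|x−xᵢ| + Σwᵢ|y−yᵢ|, so x and y are optimised independently as 1-D weighted medians.
Total weight W = 520; half = 260.
x-coordinate, sorted with cumulative weight:
  x=0 (Delta, w=30) cum 30
  x=2 (Epsilon, w=175) cum 205
  x=3 (Alpha, w=100) cum 305  ← median
  x=6 (Beta, w=125) cum 430
  x=6 (Gamma, w=90) cum 520
⇒ x* = 3
y-coordinate, sorted with cumulative weight:
  y=4 (Epsilon, w=175) cum 175
  y=5 (Alpha, w=100) cum 275  ← median
  y=5 (Delta, w=30) cum 305
  y=9 (Beta, w=125) cum 430
  y=10 (Gamma, w=90) cum 520
⇒ y* = 5

(3, 5)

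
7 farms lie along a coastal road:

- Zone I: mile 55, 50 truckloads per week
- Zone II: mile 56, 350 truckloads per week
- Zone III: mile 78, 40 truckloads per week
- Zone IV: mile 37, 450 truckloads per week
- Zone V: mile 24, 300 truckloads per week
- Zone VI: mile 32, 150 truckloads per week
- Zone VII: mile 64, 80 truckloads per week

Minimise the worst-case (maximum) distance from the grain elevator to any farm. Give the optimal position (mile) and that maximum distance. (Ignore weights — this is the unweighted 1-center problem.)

The 1-center on a line is the midpoint of the two extreme points: leftmost at 24, rightmost at 78.
Optimal location = (24 + 78)/2 = 51; maximum distance = (78 − 24)/2 = 27.

location 51, max distance 27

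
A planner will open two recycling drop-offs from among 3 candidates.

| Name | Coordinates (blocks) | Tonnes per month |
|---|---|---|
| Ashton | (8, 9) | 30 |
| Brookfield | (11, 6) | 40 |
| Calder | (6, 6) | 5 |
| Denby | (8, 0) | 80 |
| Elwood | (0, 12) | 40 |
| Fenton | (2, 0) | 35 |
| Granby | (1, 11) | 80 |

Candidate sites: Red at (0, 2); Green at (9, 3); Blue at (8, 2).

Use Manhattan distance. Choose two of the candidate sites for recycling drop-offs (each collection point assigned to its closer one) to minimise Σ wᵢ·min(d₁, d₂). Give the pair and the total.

Evaluate every pair (each demand assigned to the nearer of the two):
  {Red, Blue}: total = 2020
  {Red, Green}: total = 2100
  {Green, Blue}: total = 2880
Best pair: {Red, Blue} with total 2020.

{Red, Blue}, total 2020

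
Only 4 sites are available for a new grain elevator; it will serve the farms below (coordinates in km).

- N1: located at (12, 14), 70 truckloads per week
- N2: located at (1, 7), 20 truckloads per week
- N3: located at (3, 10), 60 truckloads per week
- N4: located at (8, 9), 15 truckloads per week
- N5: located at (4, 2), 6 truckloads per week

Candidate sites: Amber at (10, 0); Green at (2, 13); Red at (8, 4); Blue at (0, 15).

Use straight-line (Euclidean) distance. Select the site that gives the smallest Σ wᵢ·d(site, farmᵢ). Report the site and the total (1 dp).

Total weighted distance at each candidate:
  Amber (10, 0): total = 2126.6
  Green (2, 13): total = 1190.1
  Red (8, 4): total = 1476.7
  Blue (0, 15): total = 1585.6
Minimum is at Green with total 1190.1 km.

Green, total 1190.1 km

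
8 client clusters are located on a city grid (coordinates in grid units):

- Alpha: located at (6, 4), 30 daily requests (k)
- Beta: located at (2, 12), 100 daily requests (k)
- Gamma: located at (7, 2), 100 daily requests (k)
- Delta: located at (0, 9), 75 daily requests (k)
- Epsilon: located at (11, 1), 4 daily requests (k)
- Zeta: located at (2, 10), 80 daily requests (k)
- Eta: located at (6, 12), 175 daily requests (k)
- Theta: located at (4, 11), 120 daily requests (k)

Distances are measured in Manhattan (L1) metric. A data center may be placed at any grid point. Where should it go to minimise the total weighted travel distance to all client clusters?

Manhattan distance separates: Σwᵢ(|x−xᵢ|+|y−yᵢ|) = Σwᵢ|x−xᵢ| + Σwᵢ|y−yᵢ|, so x and y are optimised independently as 1-D weighted medians.
Total weight W = 684; half = 342.
x-coordinate, sorted with cumulative weight:
  x=0 (Delta, w=75) cum 75
  x=2 (Beta, w=100) cum 175
  x=2 (Zeta, w=80) cum 255
  x=4 (Theta, w=120) cum 375  ← median
  x=6 (Alpha, w=30) cum 405
  x=6 (Eta, w=175) cum 580
  x=7 (Gamma, w=100) cum 680
  x=11 (Epsilon, w=4) cum 684
⇒ x* = 4
y-coordinate, sorted with cumulative weight:
  y=1 (Epsilon, w=4) cum 4
  y=2 (Gamma, w=100) cum 104
  y=4 (Alpha, w=30) cum 134
  y=9 (Delta, w=75) cum 209
  y=10 (Zeta, w=80) cum 289
  y=11 (Theta, w=120) cum 409  ← median
  y=12 (Beta, w=100) cum 509
  y=12 (Eta, w=175) cum 684
⇒ y* = 11

(4, 11)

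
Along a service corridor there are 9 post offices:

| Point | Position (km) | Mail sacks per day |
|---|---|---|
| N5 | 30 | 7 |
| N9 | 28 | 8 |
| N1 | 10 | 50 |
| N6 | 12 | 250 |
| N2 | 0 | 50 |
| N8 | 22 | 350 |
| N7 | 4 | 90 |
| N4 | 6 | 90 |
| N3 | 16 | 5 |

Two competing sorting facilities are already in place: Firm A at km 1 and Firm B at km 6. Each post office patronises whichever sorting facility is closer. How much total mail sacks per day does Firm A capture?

The indifferent point is the midpoint (1+6)/2 = 3.5; post offices left of it (closer to Firm A at 1) go to Firm A, those right go to Firm B.
  N2 at 0 (w=50) → Firm A
  N7 at 4 (w=90) → Firm B
  N4 at 6 (w=90) → Firm B
  N1 at 10 (w=50) → Firm B
  N6 at 12 (w=250) → Firm B
  N3 at 16 (w=5) → Firm B
  N8 at 22 (w=350) → Firm B
  N9 at 28 (w=8) → Firm B
  N5 at 30 (w=7) → Firm B
Firm A captures 50; Firm B captures 850.

50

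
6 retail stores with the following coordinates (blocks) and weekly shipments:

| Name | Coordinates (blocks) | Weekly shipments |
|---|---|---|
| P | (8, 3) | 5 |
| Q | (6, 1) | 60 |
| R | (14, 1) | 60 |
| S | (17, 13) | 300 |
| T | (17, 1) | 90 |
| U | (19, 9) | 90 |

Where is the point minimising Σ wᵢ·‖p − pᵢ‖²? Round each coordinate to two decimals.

(15.83, 8.16)

The minimiser of Σwᵢ‖p−pᵢ‖² is the weighted centroid p* = (Σwᵢpᵢ)/(Σwᵢ).
Σwᵢ = 605.
Σwᵢxᵢ = 5·8 + 60·6 + 60·14 + 300·17 + 90·17 + 90·19 = 9580.
Σwᵢyᵢ = 5·3 + 60·1 + 60·1 + 300·13 + 90·1 + 90·9 = 4935.
x* = 9580/605 = 15.83, y* = 4935/605 = 8.16.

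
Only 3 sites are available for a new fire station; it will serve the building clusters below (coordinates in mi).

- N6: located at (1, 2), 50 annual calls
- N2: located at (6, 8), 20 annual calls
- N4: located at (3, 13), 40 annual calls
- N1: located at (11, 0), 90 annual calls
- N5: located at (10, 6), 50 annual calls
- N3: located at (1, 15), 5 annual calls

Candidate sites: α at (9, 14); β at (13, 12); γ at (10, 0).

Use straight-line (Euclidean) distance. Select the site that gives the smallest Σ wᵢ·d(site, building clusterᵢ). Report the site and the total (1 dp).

Total weighted distance at each candidate:
  α (9, 14): total = 2814.8
  β (13, 12): total = 2836.4
  γ (10, 0): total = 1707.9
Minimum is at γ with total 1707.9 mi.

γ, total 1707.9 mi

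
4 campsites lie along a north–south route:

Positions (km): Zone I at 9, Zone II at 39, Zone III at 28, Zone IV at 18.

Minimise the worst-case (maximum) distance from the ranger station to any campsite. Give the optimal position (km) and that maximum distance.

The 1-center on a line is the midpoint of the two extreme points: leftmost at 9, rightmost at 39.
Optimal location = (9 + 39)/2 = 24; maximum distance = (39 − 9)/2 = 15.

location 24, max distance 15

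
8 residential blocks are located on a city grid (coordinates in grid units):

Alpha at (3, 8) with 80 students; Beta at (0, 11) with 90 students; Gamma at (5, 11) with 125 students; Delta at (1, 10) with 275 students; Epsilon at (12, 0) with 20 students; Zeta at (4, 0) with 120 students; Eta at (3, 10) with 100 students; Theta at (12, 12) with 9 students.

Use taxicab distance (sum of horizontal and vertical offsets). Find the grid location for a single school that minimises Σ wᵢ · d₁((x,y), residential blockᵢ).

(3, 10)

Manhattan distance separates: Σwᵢ(|x−xᵢ|+|y−yᵢ|) = Σwᵢ|x−xᵢ| + Σwᵢ|y−yᵢ|, so x and y are optimised independently as 1-D weighted medians.
Total weight W = 819; half = 409.5.
x-coordinate, sorted with cumulative weight:
  x=0 (Beta, w=90) cum 90
  x=1 (Delta, w=275) cum 365
  x=3 (Alpha, w=80) cum 445  ← median
  x=3 (Eta, w=100) cum 545
  x=4 (Zeta, w=120) cum 665
  x=5 (Gamma, w=125) cum 790
  x=12 (Epsilon, w=20) cum 810
  x=12 (Theta, w=9) cum 819
⇒ x* = 3
y-coordinate, sorted with cumulative weight:
  y=0 (Epsilon, w=20) cum 20
  y=0 (Zeta, w=120) cum 140
  y=8 (Alpha, w=80) cum 220
  y=10 (Delta, w=275) cum 495  ← median
  y=10 (Eta, w=100) cum 595
  y=11 (Beta, w=90) cum 685
  y=11 (Gamma, w=125) cum 810
  y=12 (Theta, w=9) cum 819
⇒ y* = 10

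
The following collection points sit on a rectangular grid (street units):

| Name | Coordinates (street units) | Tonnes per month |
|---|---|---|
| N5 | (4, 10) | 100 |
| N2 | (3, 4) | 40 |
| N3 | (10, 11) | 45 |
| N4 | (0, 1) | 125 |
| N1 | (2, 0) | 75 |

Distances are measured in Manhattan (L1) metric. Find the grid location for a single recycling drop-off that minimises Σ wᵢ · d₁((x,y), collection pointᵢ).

Manhattan distance separates: Σwᵢ(|x−xᵢ|+|y−yᵢ|) = Σwᵢ|x−xᵢ| + Σwᵢ|y−yᵢ|, so x and y are optimised independently as 1-D weighted medians.
Total weight W = 385; half = 192.5.
x-coordinate, sorted with cumulative weight:
  x=0 (N4, w=125) cum 125
  x=2 (N1, w=75) cum 200  ← median
  x=3 (N2, w=40) cum 240
  x=4 (N5, w=100) cum 340
  x=10 (N3, w=45) cum 385
⇒ x* = 2
y-coordinate, sorted with cumulative weight:
  y=0 (N1, w=75) cum 75
  y=1 (N4, w=125) cum 200  ← median
  y=4 (N2, w=40) cum 240
  y=10 (N5, w=100) cum 340
  y=11 (N3, w=45) cum 385
⇒ y* = 1

(2, 1)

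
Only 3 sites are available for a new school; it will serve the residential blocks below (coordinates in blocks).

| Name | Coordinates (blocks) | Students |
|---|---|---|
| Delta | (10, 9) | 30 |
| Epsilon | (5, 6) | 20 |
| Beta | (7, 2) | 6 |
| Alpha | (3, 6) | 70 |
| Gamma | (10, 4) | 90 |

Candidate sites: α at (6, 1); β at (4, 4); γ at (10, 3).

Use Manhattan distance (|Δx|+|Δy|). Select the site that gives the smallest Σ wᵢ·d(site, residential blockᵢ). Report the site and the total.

Total weighted distance at each candidate:
  α (6, 1): total = 1682
  β (4, 4): total = 1170
  γ (10, 3): total = 1154
Minimum is at γ with total 1154 blocks.

γ, total 1154 blocks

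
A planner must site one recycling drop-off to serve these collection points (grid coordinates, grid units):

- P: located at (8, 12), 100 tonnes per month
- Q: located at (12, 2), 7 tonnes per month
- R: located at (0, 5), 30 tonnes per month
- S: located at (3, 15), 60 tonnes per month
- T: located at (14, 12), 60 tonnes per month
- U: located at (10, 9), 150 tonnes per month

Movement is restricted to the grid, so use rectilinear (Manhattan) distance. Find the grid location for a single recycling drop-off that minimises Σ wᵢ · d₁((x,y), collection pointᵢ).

Manhattan distance separates: Σwᵢ(|x−xᵢ|+|y−yᵢ|) = Σwᵢ|x−xᵢ| + Σwᵢ|y−yᵢ|, so x and y are optimised independently as 1-D weighted medians.
Total weight W = 407; half = 203.5.
x-coordinate, sorted with cumulative weight:
  x=0 (R, w=30) cum 30
  x=3 (S, w=60) cum 90
  x=8 (P, w=100) cum 190
  x=10 (U, w=150) cum 340  ← median
  x=12 (Q, w=7) cum 347
  x=14 (T, w=60) cum 407
⇒ x* = 10
y-coordinate, sorted with cumulative weight:
  y=2 (Q, w=7) cum 7
  y=5 (R, w=30) cum 37
  y=9 (U, w=150) cum 187
  y=12 (P, w=100) cum 287  ← median
  y=12 (T, w=60) cum 347
  y=15 (S, w=60) cum 407
⇒ y* = 12

(10, 12)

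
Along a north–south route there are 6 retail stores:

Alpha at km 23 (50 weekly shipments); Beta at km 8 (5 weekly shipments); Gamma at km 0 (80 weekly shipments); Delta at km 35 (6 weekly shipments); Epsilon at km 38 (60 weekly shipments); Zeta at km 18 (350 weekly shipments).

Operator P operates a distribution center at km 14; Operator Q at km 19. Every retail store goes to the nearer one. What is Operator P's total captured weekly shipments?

The indifferent point is the midpoint (14+19)/2 = 16.5; retail stores left of it (closer to Operator P at 14) go to Operator P, those right go to Operator Q.
  Gamma at 0 (w=80) → Operator P
  Beta at 8 (w=5) → Operator P
  Zeta at 18 (w=350) → Operator Q
  Alpha at 23 (w=50) → Operator Q
  Delta at 35 (w=6) → Operator Q
  Epsilon at 38 (w=60) → Operator Q
Operator P captures 85; Operator Q captures 466.

85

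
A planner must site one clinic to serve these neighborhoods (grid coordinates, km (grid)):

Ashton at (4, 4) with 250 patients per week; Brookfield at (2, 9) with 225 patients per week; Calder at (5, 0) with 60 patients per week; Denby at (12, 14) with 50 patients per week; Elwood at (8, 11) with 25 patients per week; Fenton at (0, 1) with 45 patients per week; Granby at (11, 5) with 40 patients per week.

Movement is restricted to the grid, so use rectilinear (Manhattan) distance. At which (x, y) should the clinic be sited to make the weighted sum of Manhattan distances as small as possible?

(4, 4)

Manhattan distance separates: Σwᵢ(|x−xᵢ|+|y−yᵢ|) = Σwᵢ|x−xᵢ| + Σwᵢ|y−yᵢ|, so x and y are optimised independently as 1-D weighted medians.
Total weight W = 695; half = 347.5.
x-coordinate, sorted with cumulative weight:
  x=0 (Fenton, w=45) cum 45
  x=2 (Brookfield, w=225) cum 270
  x=4 (Ashton, w=250) cum 520  ← median
  x=5 (Calder, w=60) cum 580
  x=8 (Elwood, w=25) cum 605
  x=11 (Granby, w=40) cum 645
  x=12 (Denby, w=50) cum 695
⇒ x* = 4
y-coordinate, sorted with cumulative weight:
  y=0 (Calder, w=60) cum 60
  y=1 (Fenton, w=45) cum 105
  y=4 (Ashton, w=250) cum 355  ← median
  y=5 (Granby, w=40) cum 395
  y=9 (Brookfield, w=225) cum 620
  y=11 (Elwood, w=25) cum 645
  y=14 (Denby, w=50) cum 695
⇒ y* = 4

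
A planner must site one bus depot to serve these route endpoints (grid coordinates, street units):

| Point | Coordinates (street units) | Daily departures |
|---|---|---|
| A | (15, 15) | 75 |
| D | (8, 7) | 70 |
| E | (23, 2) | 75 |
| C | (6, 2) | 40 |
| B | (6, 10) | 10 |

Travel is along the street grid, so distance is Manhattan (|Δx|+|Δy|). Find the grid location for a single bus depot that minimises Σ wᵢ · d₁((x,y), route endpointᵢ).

Manhattan distance separates: Σwᵢ(|x−xᵢ|+|y−yᵢ|) = Σwᵢ|x−xᵢ| + Σwᵢ|y−yᵢ|, so x and y are optimised independently as 1-D weighted medians.
Total weight W = 270; half = 135.
x-coordinate, sorted with cumulative weight:
  x=6 (C, w=40) cum 40
  x=6 (B, w=10) cum 50
  x=8 (D, w=70) cum 120
  x=15 (A, w=75) cum 195  ← median
  x=23 (E, w=75) cum 270
⇒ x* = 15
y-coordinate, sorted with cumulative weight:
  y=2 (E, w=75) cum 75
  y=2 (C, w=40) cum 115
  y=7 (D, w=70) cum 185  ← median
  y=10 (B, w=10) cum 195
  y=15 (A, w=75) cum 270
⇒ y* = 7

(15, 7)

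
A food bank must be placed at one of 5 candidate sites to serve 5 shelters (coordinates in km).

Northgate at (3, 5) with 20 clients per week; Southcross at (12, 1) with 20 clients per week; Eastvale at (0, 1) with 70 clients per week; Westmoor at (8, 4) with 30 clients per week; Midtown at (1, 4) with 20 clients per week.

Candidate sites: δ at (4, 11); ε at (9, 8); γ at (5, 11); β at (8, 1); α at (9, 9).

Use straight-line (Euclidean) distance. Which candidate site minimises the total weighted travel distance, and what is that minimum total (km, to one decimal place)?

Total weighted distance at each candidate:
  δ (4, 11): total = 1525.9
  ε (9, 8): total = 1387.2
  γ (5, 11): total = 1543.0
  β (8, 1): total = 1010.4
  α (9, 9): total = 1499.7
Minimum is at β with total 1010.4 km.

β, total 1010.4 km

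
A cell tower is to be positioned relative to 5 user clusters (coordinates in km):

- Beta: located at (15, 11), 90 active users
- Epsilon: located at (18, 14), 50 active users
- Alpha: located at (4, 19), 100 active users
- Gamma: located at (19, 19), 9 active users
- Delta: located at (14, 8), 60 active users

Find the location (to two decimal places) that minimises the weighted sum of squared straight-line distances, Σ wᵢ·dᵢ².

(11.85, 13.72)

The minimiser of Σwᵢ‖p−pᵢ‖² is the weighted centroid p* = (Σwᵢpᵢ)/(Σwᵢ).
Σwᵢ = 309.
Σwᵢxᵢ = 90·15 + 50·18 + 100·4 + 9·19 + 60·14 = 3661.
Σwᵢyᵢ = 90·11 + 50·14 + 100·19 + 9·19 + 60·8 = 4241.
x* = 3661/309 = 11.85, y* = 4241/309 = 13.72.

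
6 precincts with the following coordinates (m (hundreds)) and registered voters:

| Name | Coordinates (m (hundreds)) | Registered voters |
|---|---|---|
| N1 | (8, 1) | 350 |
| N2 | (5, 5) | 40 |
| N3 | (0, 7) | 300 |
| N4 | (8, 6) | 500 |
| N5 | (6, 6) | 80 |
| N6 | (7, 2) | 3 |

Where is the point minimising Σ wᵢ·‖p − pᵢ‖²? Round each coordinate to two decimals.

(5.89, 4.82)

The minimiser of Σwᵢ‖p−pᵢ‖² is the weighted centroid p* = (Σwᵢpᵢ)/(Σwᵢ).
Σwᵢ = 1273.
Σwᵢxᵢ = 350·8 + 40·5 + 300·0 + 500·8 + 80·6 + 3·7 = 7501.
Σwᵢyᵢ = 350·1 + 40·5 + 300·7 + 500·6 + 80·6 + 3·2 = 6136.
x* = 7501/1273 = 5.89, y* = 6136/1273 = 4.82.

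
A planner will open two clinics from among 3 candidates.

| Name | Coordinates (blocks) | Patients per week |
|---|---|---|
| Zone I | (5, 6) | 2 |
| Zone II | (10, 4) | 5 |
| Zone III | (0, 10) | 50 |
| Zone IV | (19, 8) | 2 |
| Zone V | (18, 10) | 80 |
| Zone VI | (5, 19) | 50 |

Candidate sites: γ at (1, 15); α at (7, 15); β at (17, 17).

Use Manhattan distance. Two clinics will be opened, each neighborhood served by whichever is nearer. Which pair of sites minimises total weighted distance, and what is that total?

{γ, β}, total 1488

Evaluate every pair (each demand assigned to the nearer of the two):
  {γ, β}: total = 1488
  {α, β}: total = 1654
  {γ, α}: total = 2010
Best pair: {γ, β} with total 1488.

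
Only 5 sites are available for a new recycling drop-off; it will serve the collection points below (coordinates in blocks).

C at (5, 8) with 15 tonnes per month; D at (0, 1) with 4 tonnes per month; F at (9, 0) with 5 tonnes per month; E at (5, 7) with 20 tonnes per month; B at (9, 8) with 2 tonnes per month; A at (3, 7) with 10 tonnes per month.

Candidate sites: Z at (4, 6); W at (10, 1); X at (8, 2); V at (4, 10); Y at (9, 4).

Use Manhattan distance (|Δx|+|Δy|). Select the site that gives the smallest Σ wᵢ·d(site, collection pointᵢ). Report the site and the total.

Total weighted distance at each candidate:
  Z (4, 6): total = 210
  W (10, 1): total = 596
  X (8, 2): total = 460
  V (4, 10): total = 306
  Y (9, 4): total = 426
Minimum is at Z with total 210 blocks.

Z, total 210 blocks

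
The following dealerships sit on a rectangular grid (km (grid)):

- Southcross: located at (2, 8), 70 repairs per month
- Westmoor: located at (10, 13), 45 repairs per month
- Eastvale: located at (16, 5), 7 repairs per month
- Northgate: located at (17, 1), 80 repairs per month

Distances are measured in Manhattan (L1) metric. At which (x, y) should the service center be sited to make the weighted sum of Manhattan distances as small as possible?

Manhattan distance separates: Σwᵢ(|x−xᵢ|+|y−yᵢ|) = Σwᵢ|x−xᵢ| + Σwᵢ|y−yᵢ|, so x and y are optimised independently as 1-D weighted medians.
Total weight W = 202; half = 101.
x-coordinate, sorted with cumulative weight:
  x=2 (Southcross, w=70) cum 70
  x=10 (Westmoor, w=45) cum 115  ← median
  x=16 (Eastvale, w=7) cum 122
  x=17 (Northgate, w=80) cum 202
⇒ x* = 10
y-coordinate, sorted with cumulative weight:
  y=1 (Northgate, w=80) cum 80
  y=5 (Eastvale, w=7) cum 87
  y=8 (Southcross, w=70) cum 157  ← median
  y=13 (Westmoor, w=45) cum 202
⇒ y* = 8

(10, 8)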